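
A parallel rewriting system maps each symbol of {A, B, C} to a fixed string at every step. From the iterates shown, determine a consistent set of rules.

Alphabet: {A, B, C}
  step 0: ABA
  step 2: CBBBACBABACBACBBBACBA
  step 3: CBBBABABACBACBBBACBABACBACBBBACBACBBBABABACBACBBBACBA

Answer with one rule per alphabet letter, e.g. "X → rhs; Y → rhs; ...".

A->CBA, B->BA, C->CBB

  step 2 ⇒ step 3: CBBBACBABACBACBBBACBA ⇒ CBB·BA·BA·BA·CBA·CBB·BA·CBA·BA·CBA·CBB·BA·CBA·CBB·BA·BA·BA·CBA·CBB·BA·CBA
    A ↦ CBA
    B ↦ BA
    C ↦ CBB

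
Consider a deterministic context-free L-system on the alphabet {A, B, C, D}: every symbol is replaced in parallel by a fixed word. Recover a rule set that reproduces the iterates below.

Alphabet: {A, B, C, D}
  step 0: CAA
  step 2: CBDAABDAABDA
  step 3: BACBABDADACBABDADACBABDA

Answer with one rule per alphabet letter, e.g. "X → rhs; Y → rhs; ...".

A->DA, B->CB, C->BA, D->AB

  step 2 ⇒ step 3: CBDAABDAABDA ⇒ BA·CB·AB·DA·DA·CB·AB·DA·DA·CB·AB·DA
    A ↦ DA
    B ↦ CB
    C ↦ BA
    D ↦ AB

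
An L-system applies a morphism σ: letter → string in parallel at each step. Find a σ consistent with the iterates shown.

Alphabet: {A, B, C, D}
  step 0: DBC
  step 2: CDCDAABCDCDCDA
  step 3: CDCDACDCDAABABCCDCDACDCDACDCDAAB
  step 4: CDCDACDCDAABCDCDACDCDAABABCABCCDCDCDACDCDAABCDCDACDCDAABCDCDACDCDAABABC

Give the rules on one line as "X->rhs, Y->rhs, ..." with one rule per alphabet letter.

A->AB, B->C, C->CD, D->CDA

  step 3 ⇒ step 4: CDCDACDCDAABABCCDCDACDCDACDCDAAB ⇒ CD·CDA·CD·CDA·AB·CD·CDA·CD·CDA·AB·AB·C·AB·C·CD·CD·CDA·CD·CDA·AB·CD·CDA·CD·CDA·AB·CD·CDA·CD·CDA·AB·AB·C
    A ↦ AB
    B ↦ C
    C ↦ CD
    D ↦ CDA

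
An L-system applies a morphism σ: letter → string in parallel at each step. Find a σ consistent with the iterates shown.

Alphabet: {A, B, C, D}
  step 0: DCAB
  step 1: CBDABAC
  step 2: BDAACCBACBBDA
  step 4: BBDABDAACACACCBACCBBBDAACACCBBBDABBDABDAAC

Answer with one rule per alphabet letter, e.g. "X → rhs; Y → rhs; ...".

  step 1 ⇒ step 2: CBDABAC ⇒ BDA·AC·C·B·AC·B·BDA
    A ↦ B
    B ↦ AC
    C ↦ BDA
    D ↦ C

A->B, B->AC, C->BDA, D->C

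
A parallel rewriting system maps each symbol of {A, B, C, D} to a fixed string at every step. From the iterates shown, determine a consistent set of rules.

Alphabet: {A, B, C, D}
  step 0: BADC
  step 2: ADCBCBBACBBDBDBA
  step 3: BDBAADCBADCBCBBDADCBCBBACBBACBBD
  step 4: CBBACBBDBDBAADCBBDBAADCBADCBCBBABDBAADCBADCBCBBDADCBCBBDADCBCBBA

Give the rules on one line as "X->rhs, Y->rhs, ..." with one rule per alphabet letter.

A->BD, B->CB, C->AD, D->BA

  step 3 ⇒ step 4: BDBAADCBADCBCBBDADCBCBBACBBACBBD ⇒ CB·BA·CB·BD·BD·BA·AD·CB·BD·BA·AD·CB·AD·CB·CB·BA·BD·BA·AD·CB·AD·CB·CB·BD·AD·CB·CB·BD·AD·CB·CB·BA
    A ↦ BD
    B ↦ CB
    C ↦ AD
    D ↦ BA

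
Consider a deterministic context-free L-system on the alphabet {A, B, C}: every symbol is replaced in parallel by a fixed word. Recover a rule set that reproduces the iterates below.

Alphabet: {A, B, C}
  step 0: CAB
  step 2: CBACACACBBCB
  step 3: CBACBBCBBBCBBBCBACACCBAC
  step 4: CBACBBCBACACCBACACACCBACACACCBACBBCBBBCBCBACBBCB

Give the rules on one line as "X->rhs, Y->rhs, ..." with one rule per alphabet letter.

  step 3 ⇒ step 4: CBACBBCBBBCBBBCBACACCBAC ⇒ CB·AC·BB·CB·AC·AC·CB·AC·AC·AC·CB·AC·AC·AC·CB·AC·BB·CB·BB·CB·CB·AC·BB·CB
    A ↦ BB
    B ↦ AC
    C ↦ CB

A->BB, B->AC, C->CB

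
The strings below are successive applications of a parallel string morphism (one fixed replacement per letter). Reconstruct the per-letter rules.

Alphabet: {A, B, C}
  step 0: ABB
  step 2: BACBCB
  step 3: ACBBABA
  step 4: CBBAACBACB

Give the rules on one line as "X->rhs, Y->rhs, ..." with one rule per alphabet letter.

A->CB, B->A, C->B

  step 3 ⇒ step 4: ACBBABA ⇒ CB·B·A·A·CB·A·CB
    A ↦ CB
    B ↦ A
    C ↦ B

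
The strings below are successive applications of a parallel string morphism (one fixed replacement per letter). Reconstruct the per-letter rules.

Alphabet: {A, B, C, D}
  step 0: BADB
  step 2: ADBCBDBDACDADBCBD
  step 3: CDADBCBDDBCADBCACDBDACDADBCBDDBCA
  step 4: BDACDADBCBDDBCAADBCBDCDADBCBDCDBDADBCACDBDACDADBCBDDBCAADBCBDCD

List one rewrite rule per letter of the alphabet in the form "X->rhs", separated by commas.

  step 3 ⇒ step 4: CDADBCBDDBCADBCACDBDACDADBCBDDBCA ⇒ BD·A·CD·A·DBC·BD·DBC·A·A·DBC·BD·CD·A·DBC·BD·CD·BD·A·DBC·A·CD·BD·A·CD·A·DBC·BD·DBC·A·A·DBC·BD·CD
    A ↦ CD
    B ↦ DBC
    C ↦ BD
    D ↦ A

A->CD, B->DBC, C->BD, D->A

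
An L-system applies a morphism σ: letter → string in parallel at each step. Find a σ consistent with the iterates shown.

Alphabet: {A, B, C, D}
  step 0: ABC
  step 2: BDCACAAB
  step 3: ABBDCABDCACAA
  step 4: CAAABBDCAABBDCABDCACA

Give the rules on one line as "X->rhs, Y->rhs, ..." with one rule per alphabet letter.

A->CA, B->A, C->BD, D->B

  step 3 ⇒ step 4: ABBDCABDCACAA ⇒ CA·A·A·B·BD·CA·A·B·BD·CA·BD·CA·CA
    A ↦ CA
    B ↦ A
    C ↦ BD
    D ↦ B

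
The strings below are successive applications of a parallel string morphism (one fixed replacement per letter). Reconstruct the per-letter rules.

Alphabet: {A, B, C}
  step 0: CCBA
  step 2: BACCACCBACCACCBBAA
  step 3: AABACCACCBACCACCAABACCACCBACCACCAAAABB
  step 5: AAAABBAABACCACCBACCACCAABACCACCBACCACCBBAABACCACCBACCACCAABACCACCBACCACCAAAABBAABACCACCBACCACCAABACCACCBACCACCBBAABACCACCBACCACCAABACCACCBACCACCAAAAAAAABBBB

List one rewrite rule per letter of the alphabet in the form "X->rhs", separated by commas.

A->B, B->AA, C->ACC

  step 2 ⇒ step 3: BACCACCBACCACCBBAA ⇒ AA·B·ACC·ACC·B·ACC·ACC·AA·B·ACC·ACC·B·ACC·ACC·AA·AA·B·B
    A ↦ B
    B ↦ AA
    C ↦ ACC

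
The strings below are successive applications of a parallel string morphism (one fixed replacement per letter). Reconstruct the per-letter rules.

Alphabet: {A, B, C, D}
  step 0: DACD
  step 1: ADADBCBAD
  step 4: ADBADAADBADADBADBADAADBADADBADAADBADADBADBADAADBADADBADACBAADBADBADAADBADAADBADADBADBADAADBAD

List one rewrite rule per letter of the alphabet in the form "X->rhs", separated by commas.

A->ADB, B->A, C->CB, D->AD

  step 0 ⇒ step 1: DACD ⇒ AD·ADB·CB·AD
    A ↦ ADB
    C ↦ CB
    D ↦ AD
    B ↦ A  (constrained at step 1)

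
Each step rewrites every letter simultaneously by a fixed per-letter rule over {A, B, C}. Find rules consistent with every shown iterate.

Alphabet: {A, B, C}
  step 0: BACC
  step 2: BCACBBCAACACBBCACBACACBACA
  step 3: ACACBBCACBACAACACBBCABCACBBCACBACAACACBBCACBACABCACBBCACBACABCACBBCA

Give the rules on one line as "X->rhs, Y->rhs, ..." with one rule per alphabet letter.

  step 2 ⇒ step 3: BCACBBCAACACBBCACBACACBACA ⇒ ACA·CB·BCA·CB·ACA·ACA·CB·BCA·BCA·CB·BCA·CB·ACA·ACA·CB·BCA·CB·ACA·BCA·CB·BCA·CB·ACA·BCA·CB·BCA
    A ↦ BCA
    B ↦ ACA
    C ↦ CB

A->BCA, B->ACA, C->CB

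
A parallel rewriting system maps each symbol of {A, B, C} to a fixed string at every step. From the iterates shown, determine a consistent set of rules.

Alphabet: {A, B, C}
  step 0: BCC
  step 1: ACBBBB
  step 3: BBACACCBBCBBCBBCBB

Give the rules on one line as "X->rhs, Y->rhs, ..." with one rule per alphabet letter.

  step 0 ⇒ step 1: BCC ⇒ AC·BB·BB
    B ↦ AC
    C ↦ BB
    A ↦ C  (constrained at step 1)

A->C, B->AC, C->BB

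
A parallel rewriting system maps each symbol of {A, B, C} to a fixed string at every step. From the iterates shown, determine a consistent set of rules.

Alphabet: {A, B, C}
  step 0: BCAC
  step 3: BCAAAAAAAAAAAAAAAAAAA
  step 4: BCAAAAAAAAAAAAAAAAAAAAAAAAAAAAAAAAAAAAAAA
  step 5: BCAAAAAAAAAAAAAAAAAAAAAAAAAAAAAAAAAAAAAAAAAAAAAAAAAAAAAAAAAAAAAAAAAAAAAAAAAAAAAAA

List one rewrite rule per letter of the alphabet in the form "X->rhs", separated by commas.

A->AA, B->BC, C->A

  step 4 ⇒ step 5: BCAAAAAAAAAAAAAAAAAAAAAAAAAAAAAAAAAAAAAAA ⇒ BC·A·AA·AA·AA·AA·AA·AA·AA·AA·AA·AA·AA·AA·AA·AA·AA·AA·AA·AA·AA·AA·AA·AA·AA·AA·AA·AA·AA·AA·AA·AA·AA·AA·AA·AA·AA·AA·AA·AA·AA
    A ↦ AA
    B ↦ BC
    C ↦ A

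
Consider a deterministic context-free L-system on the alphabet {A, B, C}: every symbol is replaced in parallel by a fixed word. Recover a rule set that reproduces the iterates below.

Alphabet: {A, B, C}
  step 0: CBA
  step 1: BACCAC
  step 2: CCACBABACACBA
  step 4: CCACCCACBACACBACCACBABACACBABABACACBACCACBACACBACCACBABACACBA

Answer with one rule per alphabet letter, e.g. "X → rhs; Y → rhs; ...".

  step 1 ⇒ step 2: BACCAC ⇒ C·CAC·BA·BA·CAC·BA
    A ↦ CAC
    B ↦ C
    C ↦ BA

A->CAC, B->C, C->BA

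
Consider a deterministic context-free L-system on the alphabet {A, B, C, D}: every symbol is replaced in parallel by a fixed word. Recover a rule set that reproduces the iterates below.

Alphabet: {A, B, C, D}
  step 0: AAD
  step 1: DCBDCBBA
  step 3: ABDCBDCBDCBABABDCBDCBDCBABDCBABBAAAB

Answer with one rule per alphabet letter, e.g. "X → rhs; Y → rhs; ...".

A->DCB, B->AB, C->A, D->BA

  step 0 ⇒ step 1: AAD ⇒ DCB·DCB·BA
    A ↦ DCB
    D ↦ BA
    B ↦ AB  (constrained at step 1)
    C ↦ A  (constrained at step 1)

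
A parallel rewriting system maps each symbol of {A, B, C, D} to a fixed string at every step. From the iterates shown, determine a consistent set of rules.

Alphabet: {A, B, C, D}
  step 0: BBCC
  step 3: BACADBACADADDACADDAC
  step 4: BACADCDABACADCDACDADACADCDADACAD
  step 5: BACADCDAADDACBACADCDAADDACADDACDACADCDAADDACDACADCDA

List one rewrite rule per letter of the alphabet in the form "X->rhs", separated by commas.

A->C, B->BA, C->AD, D->DA

  step 4 ⇒ step 5: BACADCDABACADCDACDADACADCDADACAD ⇒ BA·C·AD·C·DA·AD·DA·C·BA·C·AD·C·DA·AD·DA·C·AD·DA·C·DA·C·AD·C·DA·AD·DA·C·DA·C·AD·C·DA
    A ↦ C
    B ↦ BA
    C ↦ AD
    D ↦ DA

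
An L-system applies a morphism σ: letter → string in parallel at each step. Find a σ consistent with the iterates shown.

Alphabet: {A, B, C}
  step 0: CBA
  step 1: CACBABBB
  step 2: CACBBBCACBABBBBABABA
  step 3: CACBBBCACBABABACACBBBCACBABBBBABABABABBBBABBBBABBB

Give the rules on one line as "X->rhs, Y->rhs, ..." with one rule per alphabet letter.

  step 2 ⇒ step 3: CACBBBCACBABBBBABABA ⇒ CAC·BBB·CAC·BA·BA·BA·CAC·BBB·CAC·BA·BBB·BA·BA·BA·BA·BBB·BA·BBB·BA·BBB
    A ↦ BBB
    B ↦ BA
    C ↦ CAC

A->BBB, B->BA, C->CAC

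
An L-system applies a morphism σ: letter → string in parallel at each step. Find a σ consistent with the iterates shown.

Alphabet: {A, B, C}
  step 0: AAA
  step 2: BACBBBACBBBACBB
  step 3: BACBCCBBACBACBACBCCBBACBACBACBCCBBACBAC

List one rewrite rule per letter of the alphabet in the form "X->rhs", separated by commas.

  step 2 ⇒ step 3: BACBBBACBBBACBB ⇒ BAC·BCC·B·BAC·BAC·BAC·BCC·B·BAC·BAC·BAC·BCC·B·BAC·BAC
    A ↦ BCC
    B ↦ BAC
    C ↦ B

A->BCC, B->BAC, C->B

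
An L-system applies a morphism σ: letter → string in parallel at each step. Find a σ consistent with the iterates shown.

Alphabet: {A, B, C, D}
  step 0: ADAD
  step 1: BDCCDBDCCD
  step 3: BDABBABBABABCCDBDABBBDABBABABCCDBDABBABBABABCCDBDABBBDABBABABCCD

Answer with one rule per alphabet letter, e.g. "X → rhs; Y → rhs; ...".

A->BD, B->ABB, C->AB, D->CCD

  step 0 ⇒ step 1: ADAD ⇒ BD·CCD·BD·CCD
    A ↦ BD
    D ↦ CCD
    B ↦ ABB  (constrained at step 1)
    C ↦ AB  (constrained at step 1)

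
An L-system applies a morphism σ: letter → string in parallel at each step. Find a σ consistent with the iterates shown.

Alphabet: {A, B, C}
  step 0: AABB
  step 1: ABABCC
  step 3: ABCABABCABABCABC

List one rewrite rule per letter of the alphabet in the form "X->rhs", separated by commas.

A->AB, B->C, C->AB

  step 0 ⇒ step 1: AABB ⇒ AB·AB·C·C
    A ↦ AB
    B ↦ C
    C ↦ AB  (constrained at step 1)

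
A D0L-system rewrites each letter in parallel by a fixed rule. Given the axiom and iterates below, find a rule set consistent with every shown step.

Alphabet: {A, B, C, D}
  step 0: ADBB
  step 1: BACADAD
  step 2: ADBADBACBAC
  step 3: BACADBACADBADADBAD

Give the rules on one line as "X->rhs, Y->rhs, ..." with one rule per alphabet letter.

A->BA, B->AD, C->D, D->C

  step 2 ⇒ step 3: ADBADBACBAC ⇒ BA·C·AD·BA·C·AD·BA·D·AD·BA·D
    A ↦ BA
    B ↦ AD
    C ↦ D
    D ↦ C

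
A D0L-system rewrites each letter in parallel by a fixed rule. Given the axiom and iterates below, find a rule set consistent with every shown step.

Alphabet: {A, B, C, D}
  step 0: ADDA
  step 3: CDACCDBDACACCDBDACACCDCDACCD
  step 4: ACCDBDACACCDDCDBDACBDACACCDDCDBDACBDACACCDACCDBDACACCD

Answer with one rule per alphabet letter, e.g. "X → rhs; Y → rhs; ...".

A->BD, B->D, C->AC, D->CD

  step 3 ⇒ step 4: CDACCDBDACACCDBDACACCDCDACCD ⇒ AC·CD·BD·AC·AC·CD·D·CD·BD·AC·BD·AC·AC·CD·D·CD·BD·AC·BD·AC·AC·CD·AC·CD·BD·AC·AC·CD
    A ↦ BD
    B ↦ D
    C ↦ AC
    D ↦ CD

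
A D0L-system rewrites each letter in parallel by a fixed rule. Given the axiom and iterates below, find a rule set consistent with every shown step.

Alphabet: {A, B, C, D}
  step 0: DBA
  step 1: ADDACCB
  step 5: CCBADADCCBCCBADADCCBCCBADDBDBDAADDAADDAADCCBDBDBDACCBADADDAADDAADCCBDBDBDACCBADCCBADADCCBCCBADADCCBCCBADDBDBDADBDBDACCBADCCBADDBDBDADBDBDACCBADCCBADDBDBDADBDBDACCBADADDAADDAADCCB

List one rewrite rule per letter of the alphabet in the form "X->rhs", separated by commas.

  step 0 ⇒ step 1: DBA ⇒ AD·DA·CCB
    A ↦ CCB
    B ↦ DA
    D ↦ AD
    C ↦ DB  (constrained at step 1)

A->CCB, B->DA, C->DB, D->AD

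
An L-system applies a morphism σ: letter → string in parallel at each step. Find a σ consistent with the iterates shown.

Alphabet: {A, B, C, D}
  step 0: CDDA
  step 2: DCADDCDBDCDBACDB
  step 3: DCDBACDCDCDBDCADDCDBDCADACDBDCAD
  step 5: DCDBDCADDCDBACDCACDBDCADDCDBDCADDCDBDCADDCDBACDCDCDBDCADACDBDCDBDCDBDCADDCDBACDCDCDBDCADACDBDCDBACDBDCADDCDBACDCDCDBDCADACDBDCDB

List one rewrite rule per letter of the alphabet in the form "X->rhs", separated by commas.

A->AC, B->AD, C->DB, D->DC

  step 2 ⇒ step 3: DCADDCDBDCDBACDB ⇒ DC·DB·AC·DC·DC·DB·DC·AD·DC·DB·DC·AD·AC·DB·DC·AD
    A ↦ AC
    B ↦ AD
    C ↦ DB
    D ↦ DC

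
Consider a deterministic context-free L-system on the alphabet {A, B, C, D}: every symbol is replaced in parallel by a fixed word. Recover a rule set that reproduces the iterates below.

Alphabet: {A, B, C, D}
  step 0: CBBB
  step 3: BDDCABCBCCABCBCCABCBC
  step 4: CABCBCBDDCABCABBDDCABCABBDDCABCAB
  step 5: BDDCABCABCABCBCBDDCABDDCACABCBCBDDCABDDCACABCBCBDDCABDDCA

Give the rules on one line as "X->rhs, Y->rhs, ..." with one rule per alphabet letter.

  step 4 ⇒ step 5: CABCBCBDDCABCABBDDCABCABBDDCABCAB ⇒ B·DD·CA·B·CA·B·CA·BC·BC·B·DD·CA·B·DD·CA·CA·BC·BC·B·DD·CA·B·DD·CA·CA·BC·BC·B·DD·CA·B·DD·CA
    A ↦ DD
    B ↦ CA
    C ↦ B
    D ↦ BC

A->DD, B->CA, C->B, D->BC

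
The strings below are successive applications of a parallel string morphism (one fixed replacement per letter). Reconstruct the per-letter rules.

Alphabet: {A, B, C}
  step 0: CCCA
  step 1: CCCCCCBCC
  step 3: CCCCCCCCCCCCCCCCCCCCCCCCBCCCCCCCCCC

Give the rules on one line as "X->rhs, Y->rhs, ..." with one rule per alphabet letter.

A->BCC, B->A, C->CC

  step 0 ⇒ step 1: CCCA ⇒ CC·CC·CC·BCC
    A ↦ BCC
    C ↦ CC
    B ↦ A  (constrained at step 1)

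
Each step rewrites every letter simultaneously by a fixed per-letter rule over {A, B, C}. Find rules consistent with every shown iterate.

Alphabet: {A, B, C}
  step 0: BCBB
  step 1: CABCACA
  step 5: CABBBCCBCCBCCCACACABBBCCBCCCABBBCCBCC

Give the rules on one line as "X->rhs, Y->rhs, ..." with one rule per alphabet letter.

A->CC, B->CA, C->B

  step 0 ⇒ step 1: BCBB ⇒ CA·B·CA·CA
    B ↦ CA
    C ↦ B
    A ↦ CC  (constrained at step 1)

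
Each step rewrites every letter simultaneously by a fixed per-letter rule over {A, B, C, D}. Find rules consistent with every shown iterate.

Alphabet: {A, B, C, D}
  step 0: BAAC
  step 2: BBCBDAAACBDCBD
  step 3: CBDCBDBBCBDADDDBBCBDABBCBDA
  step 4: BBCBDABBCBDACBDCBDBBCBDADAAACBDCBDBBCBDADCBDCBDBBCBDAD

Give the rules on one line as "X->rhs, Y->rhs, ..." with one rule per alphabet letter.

  step 3 ⇒ step 4: CBDCBDBBCBDADDDBBCBDABBCBDA ⇒ BB·CBD·A·BB·CBD·A·CBD·CBD·BB·CBD·A·D·A·A·A·CBD·CBD·BB·CBD·A·D·CBD·CBD·BB·CBD·A·D
    A ↦ D
    B ↦ CBD
    C ↦ BB
    D ↦ A

A->D, B->CBD, C->BB, D->A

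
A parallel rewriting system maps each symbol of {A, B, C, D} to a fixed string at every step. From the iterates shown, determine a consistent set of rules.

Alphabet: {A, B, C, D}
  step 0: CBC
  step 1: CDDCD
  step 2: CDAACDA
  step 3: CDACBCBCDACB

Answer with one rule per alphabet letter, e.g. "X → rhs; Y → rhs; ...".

  step 2 ⇒ step 3: CDAACDA ⇒ CD·A·CB·CB·CD·A·CB
    A ↦ CB
    C ↦ CD
    D ↦ A
  step 0 ⇒ step 1: CBC ⇒ CD·D·CD
    B ↦ D

A->CB, B->D, C->CD, D->A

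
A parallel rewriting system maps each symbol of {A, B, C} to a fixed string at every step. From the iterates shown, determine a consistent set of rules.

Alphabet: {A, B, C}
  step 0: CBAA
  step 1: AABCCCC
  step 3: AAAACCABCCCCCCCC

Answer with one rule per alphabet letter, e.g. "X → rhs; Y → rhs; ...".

A->CC, B->AB, C->A

  step 0 ⇒ step 1: CBAA ⇒ A·AB·CC·CC
    A ↦ CC
    B ↦ AB
    C ↦ A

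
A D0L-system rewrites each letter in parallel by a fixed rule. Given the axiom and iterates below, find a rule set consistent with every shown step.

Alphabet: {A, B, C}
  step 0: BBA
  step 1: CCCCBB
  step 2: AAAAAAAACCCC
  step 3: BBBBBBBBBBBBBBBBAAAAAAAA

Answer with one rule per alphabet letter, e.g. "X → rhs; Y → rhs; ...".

  step 2 ⇒ step 3: AAAAAAAACCCC ⇒ BB·BB·BB·BB·BB·BB·BB·BB·AA·AA·AA·AA
    A ↦ BB
    C ↦ AA
  step 0 ⇒ step 1: BBA ⇒ CC·CC·BB
    B ↦ CC

A->BB, B->CC, C->AA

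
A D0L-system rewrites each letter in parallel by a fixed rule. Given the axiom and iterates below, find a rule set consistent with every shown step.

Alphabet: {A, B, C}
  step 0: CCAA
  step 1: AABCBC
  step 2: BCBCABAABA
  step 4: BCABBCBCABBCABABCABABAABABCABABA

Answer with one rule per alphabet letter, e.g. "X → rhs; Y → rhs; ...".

A->BC, B->AB, C->A

  step 1 ⇒ step 2: AABCBC ⇒ BC·BC·AB·A·AB·A
    A ↦ BC
    B ↦ AB
    C ↦ A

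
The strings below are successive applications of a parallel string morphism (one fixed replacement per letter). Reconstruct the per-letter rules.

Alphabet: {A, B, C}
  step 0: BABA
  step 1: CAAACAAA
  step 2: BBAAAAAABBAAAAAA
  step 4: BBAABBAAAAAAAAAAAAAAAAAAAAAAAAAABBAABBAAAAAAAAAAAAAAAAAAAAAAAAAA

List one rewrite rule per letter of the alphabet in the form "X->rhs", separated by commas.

  step 1 ⇒ step 2: CAAACAAA ⇒ BB·AA·AA·AA·BB·AA·AA·AA
    A ↦ AA
    C ↦ BB
  step 0 ⇒ step 1: BABA ⇒ CA·AA·CA·AA
    B ↦ CA

A->AA, B->CA, C->BB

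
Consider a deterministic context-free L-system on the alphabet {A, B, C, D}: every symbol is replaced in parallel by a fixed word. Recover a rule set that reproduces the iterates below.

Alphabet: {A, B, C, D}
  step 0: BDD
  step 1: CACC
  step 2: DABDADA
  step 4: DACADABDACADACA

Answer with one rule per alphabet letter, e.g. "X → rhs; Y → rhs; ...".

  step 1 ⇒ step 2: CACC ⇒ DA·B·DA·DA
    A ↦ B
    C ↦ DA
  step 0 ⇒ step 1: BDD ⇒ CA·C·C
    B ↦ CA
  step 0 ⇒ step 1: BDD ⇒ CA·C·C
    D ↦ C

A->B, B->CA, C->DA, D->C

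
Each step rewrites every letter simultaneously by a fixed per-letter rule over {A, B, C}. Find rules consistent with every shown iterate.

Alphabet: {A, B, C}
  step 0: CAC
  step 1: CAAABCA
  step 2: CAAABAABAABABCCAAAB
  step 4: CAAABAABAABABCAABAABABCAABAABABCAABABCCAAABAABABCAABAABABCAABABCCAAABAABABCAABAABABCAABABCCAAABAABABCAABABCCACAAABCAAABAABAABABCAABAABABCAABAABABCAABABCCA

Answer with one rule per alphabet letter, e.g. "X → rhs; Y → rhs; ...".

  step 1 ⇒ step 2: CAAABCA ⇒ CA·AAB·AAB·AAB·ABC·CA·AAB
    A ↦ AAB
    B ↦ ABC
    C ↦ CA

A->AAB, B->ABC, C->CA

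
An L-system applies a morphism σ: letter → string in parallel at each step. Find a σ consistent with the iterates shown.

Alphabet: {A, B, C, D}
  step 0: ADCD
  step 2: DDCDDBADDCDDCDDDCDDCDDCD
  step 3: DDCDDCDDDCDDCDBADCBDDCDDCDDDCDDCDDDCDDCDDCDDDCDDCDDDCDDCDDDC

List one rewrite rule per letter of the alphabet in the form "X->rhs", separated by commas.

  step 2 ⇒ step 3: DDCDDBADDCDDCDDDCDDCDDCD ⇒ DDC·DDC·D·DDC·DDC·DBA·DCB·DDC·DDC·D·DDC·DDC·D·DDC·DDC·DDC·D·DDC·DDC·D·DDC·DDC·D·DDC
    A ↦ DCB
    B ↦ DBA
    C ↦ D
    D ↦ DDC

A->DCB, B->DBA, C->D, D->DDC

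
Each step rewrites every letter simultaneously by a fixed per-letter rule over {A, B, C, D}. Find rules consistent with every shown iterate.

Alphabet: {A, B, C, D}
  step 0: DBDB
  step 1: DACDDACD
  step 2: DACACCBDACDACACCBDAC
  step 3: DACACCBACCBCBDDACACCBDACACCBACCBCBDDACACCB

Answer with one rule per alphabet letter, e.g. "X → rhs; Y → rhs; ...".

  step 2 ⇒ step 3: DACACCBDACDACACCBDAC ⇒ DAC·AC·CB·AC·CB·CB·D·DAC·AC·CB·DAC·AC·CB·AC·CB·CB·D·DAC·AC·CB
    A ↦ AC
    B ↦ D
    C ↦ CB
    D ↦ DAC

A->AC, B->D, C->CB, D->DAC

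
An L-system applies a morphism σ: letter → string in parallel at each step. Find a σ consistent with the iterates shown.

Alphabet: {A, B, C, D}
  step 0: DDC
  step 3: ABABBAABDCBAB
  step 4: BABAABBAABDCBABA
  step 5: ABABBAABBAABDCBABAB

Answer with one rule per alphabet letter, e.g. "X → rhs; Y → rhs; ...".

  step 4 ⇒ step 5: BABAABBAABDCBABA ⇒ A·B·A·B·B·A·A·B·B·A·AB·DCB·A·B·A·B
    A ↦ B
    B ↦ A
    C ↦ DCB
    D ↦ AB

A->B, B->A, C->DCB, D->AB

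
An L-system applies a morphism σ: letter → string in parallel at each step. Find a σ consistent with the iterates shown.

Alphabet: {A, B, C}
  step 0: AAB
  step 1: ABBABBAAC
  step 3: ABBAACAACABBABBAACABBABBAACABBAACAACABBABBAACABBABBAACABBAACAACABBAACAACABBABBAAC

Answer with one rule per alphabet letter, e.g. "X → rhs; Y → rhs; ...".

  step 0 ⇒ step 1: AAB ⇒ ABB·ABB·AAC
    A ↦ ABB
    B ↦ AAC
    C ↦ AAC  (constrained at step 1)

A->ABB, B->AAC, C->AAC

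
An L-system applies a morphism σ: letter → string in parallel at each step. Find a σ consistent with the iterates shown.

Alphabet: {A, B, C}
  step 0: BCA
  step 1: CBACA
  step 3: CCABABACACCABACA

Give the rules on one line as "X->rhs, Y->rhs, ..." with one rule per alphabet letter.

  step 0 ⇒ step 1: BCA ⇒ C·BA·CA
    A ↦ CA
    B ↦ C
    C ↦ BA

A->CA, B->C, C->BA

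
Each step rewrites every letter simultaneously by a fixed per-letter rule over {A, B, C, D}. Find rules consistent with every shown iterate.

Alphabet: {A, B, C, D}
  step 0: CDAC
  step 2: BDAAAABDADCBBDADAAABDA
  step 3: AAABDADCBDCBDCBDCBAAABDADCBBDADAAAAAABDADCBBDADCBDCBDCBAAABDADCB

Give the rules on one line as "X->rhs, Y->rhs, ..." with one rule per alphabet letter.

A->DCB, B->AAA, C->D, D->BDA

  step 2 ⇒ step 3: BDAAAABDADCBBDADAAABDA ⇒ AAA·BDA·DCB·DCB·DCB·DCB·AAA·BDA·DCB·BDA·D·AAA·AAA·BDA·DCB·BDA·DCB·DCB·DCB·AAA·BDA·DCB
    A ↦ DCB
    B ↦ AAA
    C ↦ D
    D ↦ BDA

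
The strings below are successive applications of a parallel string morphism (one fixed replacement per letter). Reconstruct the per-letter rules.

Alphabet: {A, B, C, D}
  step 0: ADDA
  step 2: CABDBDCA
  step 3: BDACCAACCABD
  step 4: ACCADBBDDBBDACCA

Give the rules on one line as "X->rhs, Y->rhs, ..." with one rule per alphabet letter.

  step 3 ⇒ step 4: BDACCAACCABD ⇒ AC·CA·D·B·B·D·D·B·B·D·AC·CA
    A ↦ D
    B ↦ AC
    C ↦ B
    D ↦ CA

A->D, B->AC, C->B, D->CA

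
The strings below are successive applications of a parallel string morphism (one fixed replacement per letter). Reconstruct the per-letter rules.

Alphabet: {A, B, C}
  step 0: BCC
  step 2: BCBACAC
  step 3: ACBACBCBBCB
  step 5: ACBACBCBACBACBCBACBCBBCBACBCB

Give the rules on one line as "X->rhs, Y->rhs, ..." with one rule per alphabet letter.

  step 2 ⇒ step 3: BCBACAC ⇒ AC·B·AC·BC·B·BC·B
    A ↦ BC
    B ↦ AC
    C ↦ B

A->BC, B->AC, C->B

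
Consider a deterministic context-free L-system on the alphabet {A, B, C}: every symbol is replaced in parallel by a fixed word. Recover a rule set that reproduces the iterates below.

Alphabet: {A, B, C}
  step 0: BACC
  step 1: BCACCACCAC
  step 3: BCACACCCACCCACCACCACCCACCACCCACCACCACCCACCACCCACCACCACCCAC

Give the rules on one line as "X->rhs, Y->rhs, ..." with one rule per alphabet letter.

A->C, B->BCA, C->CAC

  step 0 ⇒ step 1: BACC ⇒ BCA·C·CAC·CAC
    A ↦ C
    B ↦ BCA
    C ↦ CAC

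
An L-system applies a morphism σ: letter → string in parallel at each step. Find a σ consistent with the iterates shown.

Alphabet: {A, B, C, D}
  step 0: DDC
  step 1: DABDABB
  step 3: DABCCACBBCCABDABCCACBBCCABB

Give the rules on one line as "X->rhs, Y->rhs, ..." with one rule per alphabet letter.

  step 0 ⇒ step 1: DDC ⇒ DAB·DAB·B
    C ↦ B
    D ↦ DAB
    A ↦ CCA  (constrained at step 1)
    B ↦ C  (constrained at step 1)

A->CCA, B->C, C->B, D->DAB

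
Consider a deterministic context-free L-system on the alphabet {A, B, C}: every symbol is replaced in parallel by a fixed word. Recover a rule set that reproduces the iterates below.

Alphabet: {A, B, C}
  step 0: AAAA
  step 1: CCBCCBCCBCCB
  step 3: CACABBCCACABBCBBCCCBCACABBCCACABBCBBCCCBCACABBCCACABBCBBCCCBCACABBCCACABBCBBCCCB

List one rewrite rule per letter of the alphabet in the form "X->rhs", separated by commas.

  step 0 ⇒ step 1: AAAA ⇒ CCB·CCB·CCB·CCB
    A ↦ CCB
    B ↦ CA  (constrained at step 1)
    C ↦ BBC  (constrained at step 1)

A->CCB, B->CA, C->BBC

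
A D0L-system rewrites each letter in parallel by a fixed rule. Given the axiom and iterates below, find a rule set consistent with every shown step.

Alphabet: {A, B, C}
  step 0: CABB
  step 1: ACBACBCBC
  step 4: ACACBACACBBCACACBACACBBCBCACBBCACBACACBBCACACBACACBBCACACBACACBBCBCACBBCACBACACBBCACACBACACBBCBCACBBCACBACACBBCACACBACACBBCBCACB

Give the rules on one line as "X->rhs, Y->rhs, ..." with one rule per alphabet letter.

  step 0 ⇒ step 1: CABB ⇒ ACB·AC·BC·BC
    A ↦ AC
    B ↦ BC
    C ↦ ACB

A->AC, B->BC, C->ACB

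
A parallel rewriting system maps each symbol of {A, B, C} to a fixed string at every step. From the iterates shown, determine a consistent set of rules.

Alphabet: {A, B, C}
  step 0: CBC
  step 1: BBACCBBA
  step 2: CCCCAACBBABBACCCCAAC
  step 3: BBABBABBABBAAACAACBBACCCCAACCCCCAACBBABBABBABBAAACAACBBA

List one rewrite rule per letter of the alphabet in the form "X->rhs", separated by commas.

  step 2 ⇒ step 3: CCCCAACBBABBACCCCAAC ⇒ BBA·BBA·BBA·BBA·AAC·AAC·BBA·CC·CC·AAC·CC·CC·AAC·BBA·BBA·BBA·BBA·AAC·AAC·BBA
    A ↦ AAC
    B ↦ CC
    C ↦ BBA

A->AAC, B->CC, C->BBA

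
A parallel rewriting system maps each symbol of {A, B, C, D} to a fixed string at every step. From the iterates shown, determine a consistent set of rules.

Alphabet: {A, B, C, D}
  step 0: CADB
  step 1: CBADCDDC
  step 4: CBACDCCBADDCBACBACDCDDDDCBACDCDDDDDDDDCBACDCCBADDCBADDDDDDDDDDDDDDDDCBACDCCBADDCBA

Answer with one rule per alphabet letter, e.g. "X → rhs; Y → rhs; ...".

  step 0 ⇒ step 1: CADB ⇒ CBA·DC·DD·C
    A ↦ DC
    B ↦ C
    C ↦ CBA
    D ↦ DD

A->DC, B->C, C->CBA, D->DD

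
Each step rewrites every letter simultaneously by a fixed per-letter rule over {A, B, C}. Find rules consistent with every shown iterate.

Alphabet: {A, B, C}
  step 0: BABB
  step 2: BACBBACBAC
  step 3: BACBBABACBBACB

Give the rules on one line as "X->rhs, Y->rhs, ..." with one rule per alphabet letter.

A->C, B->BA, C->B

  step 2 ⇒ step 3: BACBBACBAC ⇒ BA·C·B·BA·BA·C·B·BA·C·B
    A ↦ C
    B ↦ BA
    C ↦ B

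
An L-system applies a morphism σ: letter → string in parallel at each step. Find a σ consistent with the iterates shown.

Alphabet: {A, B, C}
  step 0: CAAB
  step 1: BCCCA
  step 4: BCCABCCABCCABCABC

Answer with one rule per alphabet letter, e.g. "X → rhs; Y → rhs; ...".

  step 0 ⇒ step 1: CAAB ⇒ BC·C·C·A
    A ↦ C
    B ↦ A
    C ↦ BC

A->C, B->A, C->BC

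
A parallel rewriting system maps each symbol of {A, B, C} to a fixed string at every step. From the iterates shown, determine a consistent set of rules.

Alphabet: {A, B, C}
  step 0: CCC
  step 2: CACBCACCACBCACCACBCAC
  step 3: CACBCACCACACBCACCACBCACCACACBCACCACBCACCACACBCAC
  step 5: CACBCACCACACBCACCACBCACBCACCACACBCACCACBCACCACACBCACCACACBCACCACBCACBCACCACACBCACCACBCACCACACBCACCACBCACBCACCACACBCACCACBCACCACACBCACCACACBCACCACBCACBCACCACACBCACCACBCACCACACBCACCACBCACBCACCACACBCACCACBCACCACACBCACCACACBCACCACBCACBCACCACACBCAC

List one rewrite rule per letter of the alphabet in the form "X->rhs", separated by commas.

A->B, B->CA, C->CAC

  step 2 ⇒ step 3: CACBCACCACBCACCACBCAC ⇒ CAC·B·CAC·CA·CAC·B·CAC·CAC·B·CAC·CA·CAC·B·CAC·CAC·B·CAC·CA·CAC·B·CAC
    A ↦ B
    B ↦ CA
    C ↦ CAC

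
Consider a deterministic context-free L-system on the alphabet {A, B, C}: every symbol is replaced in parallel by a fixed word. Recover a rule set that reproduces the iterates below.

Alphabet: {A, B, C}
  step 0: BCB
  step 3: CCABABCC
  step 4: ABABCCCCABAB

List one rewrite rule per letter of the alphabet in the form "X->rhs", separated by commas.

A->C, B->C, C->AB

  step 3 ⇒ step 4: CCABABCC ⇒ AB·AB·C·C·C·C·AB·AB
    A ↦ C
    B ↦ C
    C ↦ AB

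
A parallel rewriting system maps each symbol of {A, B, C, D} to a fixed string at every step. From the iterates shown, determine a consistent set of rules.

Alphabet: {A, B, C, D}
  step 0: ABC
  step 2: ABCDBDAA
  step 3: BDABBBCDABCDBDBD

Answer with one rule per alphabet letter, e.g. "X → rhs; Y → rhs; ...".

A->BD, B->A, C->BB, D->BCD

  step 2 ⇒ step 3: ABCDBDAA ⇒ BD·A·BB·BCD·A·BCD·BD·BD
    A ↦ BD
    B ↦ A
    C ↦ BB
    D ↦ BCD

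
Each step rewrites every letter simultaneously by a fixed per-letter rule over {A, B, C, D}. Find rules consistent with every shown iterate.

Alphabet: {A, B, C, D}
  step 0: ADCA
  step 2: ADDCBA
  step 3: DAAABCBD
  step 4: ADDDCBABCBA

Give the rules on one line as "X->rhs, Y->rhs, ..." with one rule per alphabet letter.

  step 3 ⇒ step 4: DAAABCBD ⇒ A·D·D·D·CB·AB·CB·A
    A ↦ D
    B ↦ CB
    C ↦ AB
    D ↦ A

A->D, B->CB, C->AB, D->A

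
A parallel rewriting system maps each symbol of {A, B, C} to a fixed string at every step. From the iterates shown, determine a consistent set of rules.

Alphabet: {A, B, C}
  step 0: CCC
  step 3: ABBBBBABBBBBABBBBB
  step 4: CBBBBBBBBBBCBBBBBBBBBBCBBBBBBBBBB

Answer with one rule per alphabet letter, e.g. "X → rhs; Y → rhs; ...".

A->C, B->BB, C->AB

  step 3 ⇒ step 4: ABBBBBABBBBBABBBBB ⇒ C·BB·BB·BB·BB·BB·C·BB·BB·BB·BB·BB·C·BB·BB·BB·BB·BB
    A ↦ C
    B ↦ BB
    C ↦ AB  (constrained at step 0)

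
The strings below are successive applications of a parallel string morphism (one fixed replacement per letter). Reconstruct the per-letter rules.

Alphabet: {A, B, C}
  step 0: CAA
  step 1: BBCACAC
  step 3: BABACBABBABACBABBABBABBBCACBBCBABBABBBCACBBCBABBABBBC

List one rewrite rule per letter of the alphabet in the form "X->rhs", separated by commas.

  step 0 ⇒ step 1: CAA ⇒ BBC·AC·AC
    A ↦ AC
    C ↦ BBC
    B ↦ BAB  (constrained at step 1)

A->AC, B->BAB, C->BBC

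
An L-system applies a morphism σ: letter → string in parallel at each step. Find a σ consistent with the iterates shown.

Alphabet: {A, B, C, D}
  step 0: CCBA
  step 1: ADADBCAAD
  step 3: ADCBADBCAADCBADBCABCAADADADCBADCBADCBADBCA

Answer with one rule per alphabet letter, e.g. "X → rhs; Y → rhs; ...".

A->AD, B->BCA, C->AD, D->CB

  step 0 ⇒ step 1: CCBA ⇒ AD·AD·BCA·AD
    A ↦ AD
    B ↦ BCA
    C ↦ AD
    D ↦ CB  (constrained at step 1)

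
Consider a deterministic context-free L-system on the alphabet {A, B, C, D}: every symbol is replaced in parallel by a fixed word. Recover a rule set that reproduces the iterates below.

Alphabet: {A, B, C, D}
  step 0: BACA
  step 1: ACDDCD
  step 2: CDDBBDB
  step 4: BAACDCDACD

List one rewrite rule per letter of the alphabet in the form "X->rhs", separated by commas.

  step 1 ⇒ step 2: ACDDCD ⇒ CD·D·B·B·D·B
    A ↦ CD
    C ↦ D
    D ↦ B
  step 0 ⇒ step 1: BACA ⇒ A·CD·D·CD
    B ↦ A

A->CD, B->A, C->D, D->B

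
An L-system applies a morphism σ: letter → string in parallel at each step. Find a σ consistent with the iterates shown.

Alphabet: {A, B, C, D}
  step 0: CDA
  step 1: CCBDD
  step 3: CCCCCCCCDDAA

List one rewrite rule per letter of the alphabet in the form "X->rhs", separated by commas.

  step 0 ⇒ step 1: CDA ⇒ CC·B·DD
    A ↦ DD
    C ↦ CC
    D ↦ B
    B ↦ A  (constrained at step 1)

A->DD, B->A, C->CC, D->B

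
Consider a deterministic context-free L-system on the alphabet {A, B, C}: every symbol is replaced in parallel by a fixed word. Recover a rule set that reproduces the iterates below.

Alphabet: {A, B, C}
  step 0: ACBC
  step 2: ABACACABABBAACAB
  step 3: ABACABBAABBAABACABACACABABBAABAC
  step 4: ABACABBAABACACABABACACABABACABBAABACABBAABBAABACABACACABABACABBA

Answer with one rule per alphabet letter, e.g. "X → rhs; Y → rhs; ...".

  step 3 ⇒ step 4: ABACABBAABBAABACABACACABABBAABAC ⇒ AB·AC·AB·BA·AB·AC·AC·AB·AB·AC·AC·AB·AB·AC·AB·BA·AB·AC·AB·BA·AB·BA·AB·AC·AB·AC·AC·AB·AB·AC·AB·BA
    A ↦ AB
    B ↦ AC
    C ↦ BA

A->AB, B->AC, C->BA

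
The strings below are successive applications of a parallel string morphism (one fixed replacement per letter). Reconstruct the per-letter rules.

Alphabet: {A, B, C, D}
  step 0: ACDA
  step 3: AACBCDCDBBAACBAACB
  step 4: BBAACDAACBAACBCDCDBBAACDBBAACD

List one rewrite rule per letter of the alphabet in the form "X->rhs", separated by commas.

A->B, B->CD, C->AA, D->CB

  step 3 ⇒ step 4: AACBCDCDBBAACBAACB ⇒ B·B·AA·CD·AA·CB·AA·CB·CD·CD·B·B·AA·CD·B·B·AA·CD
    A ↦ B
    B ↦ CD
    C ↦ AA
    D ↦ CB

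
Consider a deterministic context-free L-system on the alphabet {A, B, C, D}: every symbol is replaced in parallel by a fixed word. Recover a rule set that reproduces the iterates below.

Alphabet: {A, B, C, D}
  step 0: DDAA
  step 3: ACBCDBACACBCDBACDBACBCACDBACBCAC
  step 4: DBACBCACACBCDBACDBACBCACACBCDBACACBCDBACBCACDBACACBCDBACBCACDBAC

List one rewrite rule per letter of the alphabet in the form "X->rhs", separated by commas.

  step 3 ⇒ step 4: ACBCDBACACBCDBACDBACBCACDBACBCAC ⇒ DB·AC·BC·AC·AC·BC·DB·AC·DB·AC·BC·AC·AC·BC·DB·AC·AC·BC·DB·AC·BC·AC·DB·AC·AC·BC·DB·AC·BC·AC·DB·AC
    A ↦ DB
    B ↦ BC
    C ↦ AC
    D ↦ AC

A->DB, B->BC, C->AC, D->AC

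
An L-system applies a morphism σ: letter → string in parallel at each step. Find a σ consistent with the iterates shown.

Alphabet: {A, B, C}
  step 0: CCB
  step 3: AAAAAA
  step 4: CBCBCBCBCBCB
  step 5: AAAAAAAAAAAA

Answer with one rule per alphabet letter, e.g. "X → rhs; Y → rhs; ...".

A->CB, B->A, C->A

  step 4 ⇒ step 5: CBCBCBCBCBCB ⇒ A·A·A·A·A·A·A·A·A·A·A·A
    B ↦ A
    C ↦ A
  step 3 ⇒ step 4: AAAAAA ⇒ CB·CB·CB·CB·CB·CB
    A ↦ CB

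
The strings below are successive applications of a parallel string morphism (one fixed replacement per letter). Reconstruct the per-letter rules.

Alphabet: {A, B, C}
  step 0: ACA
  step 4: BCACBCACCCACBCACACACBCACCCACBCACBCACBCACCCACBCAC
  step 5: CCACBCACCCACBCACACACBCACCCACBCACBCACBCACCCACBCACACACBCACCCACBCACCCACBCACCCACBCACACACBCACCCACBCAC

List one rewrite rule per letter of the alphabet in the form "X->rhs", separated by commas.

A->BC, B->CC, C->AC

  step 4 ⇒ step 5: BCACBCACCCACBCACACACBCACCCACBCACBCACBCACCCACBCAC ⇒ CC·AC·BC·AC·CC·AC·BC·AC·AC·AC·BC·AC·CC·AC·BC·AC·BC·AC·BC·AC·CC·AC·BC·AC·AC·AC·BC·AC·CC·AC·BC·AC·CC·AC·BC·AC·CC·AC·BC·AC·AC·AC·BC·AC·CC·AC·BC·AC
    A ↦ BC
    B ↦ CC
    C ↦ AC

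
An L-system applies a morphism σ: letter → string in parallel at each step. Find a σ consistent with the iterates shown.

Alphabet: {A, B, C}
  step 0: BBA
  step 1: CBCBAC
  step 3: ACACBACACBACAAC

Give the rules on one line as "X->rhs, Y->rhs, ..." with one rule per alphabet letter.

A->AC, B->CB, C->A

  step 0 ⇒ step 1: BBA ⇒ CB·CB·AC
    A ↦ AC
    B ↦ CB
    C ↦ A  (constrained at step 1)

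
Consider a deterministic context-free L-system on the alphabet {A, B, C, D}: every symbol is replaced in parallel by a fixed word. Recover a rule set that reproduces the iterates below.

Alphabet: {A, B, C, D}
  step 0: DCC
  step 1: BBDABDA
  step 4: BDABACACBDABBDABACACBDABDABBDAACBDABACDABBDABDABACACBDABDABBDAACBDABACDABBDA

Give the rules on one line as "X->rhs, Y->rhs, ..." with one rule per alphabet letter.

A->DAB, B->AC, C->BDA, D->B

  step 0 ⇒ step 1: DCC ⇒ B·BDA·BDA
    C ↦ BDA
    D ↦ B
    A ↦ DAB  (constrained at step 1)
    B ↦ AC  (constrained at step 1)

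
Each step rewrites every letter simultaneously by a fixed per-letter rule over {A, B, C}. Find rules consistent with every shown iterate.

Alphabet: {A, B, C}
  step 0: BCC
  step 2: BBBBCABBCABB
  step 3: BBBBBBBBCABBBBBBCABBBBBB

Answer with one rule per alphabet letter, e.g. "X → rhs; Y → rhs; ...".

A->BB, B->BB, C->CA

  step 2 ⇒ step 3: BBBBCABBCABB ⇒ BB·BB·BB·BB·CA·BB·BB·BB·CA·BB·BB·BB
    A ↦ BB
    B ↦ BB
    C ↦ CA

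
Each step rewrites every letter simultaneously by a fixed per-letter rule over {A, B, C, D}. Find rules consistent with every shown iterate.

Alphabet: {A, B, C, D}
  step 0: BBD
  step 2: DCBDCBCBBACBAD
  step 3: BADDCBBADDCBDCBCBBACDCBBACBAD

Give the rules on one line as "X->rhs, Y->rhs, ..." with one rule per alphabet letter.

A->BAC, B->CB, C->D, D->BAD

  step 2 ⇒ step 3: DCBDCBCBBACBAD ⇒ BAD·D·CB·BAD·D·CB·D·CB·CB·BAC·D·CB·BAC·BAD
    A ↦ BAC
    B ↦ CB
    C ↦ D
    D ↦ BAD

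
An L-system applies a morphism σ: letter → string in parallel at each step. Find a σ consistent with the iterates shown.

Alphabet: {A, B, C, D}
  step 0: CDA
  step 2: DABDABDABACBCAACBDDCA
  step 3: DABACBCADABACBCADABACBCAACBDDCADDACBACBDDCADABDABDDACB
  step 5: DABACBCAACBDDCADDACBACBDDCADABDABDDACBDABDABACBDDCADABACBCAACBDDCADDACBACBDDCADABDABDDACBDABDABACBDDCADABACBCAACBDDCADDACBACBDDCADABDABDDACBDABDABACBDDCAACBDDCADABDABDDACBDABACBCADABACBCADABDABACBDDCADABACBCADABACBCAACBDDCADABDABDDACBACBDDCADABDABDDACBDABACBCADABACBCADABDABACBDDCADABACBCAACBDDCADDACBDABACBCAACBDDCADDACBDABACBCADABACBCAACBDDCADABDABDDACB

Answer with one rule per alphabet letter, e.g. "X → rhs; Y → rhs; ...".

  step 2 ⇒ step 3: DABDABDABACBCAACBDDCA ⇒ DAB·ACB·CA·DAB·ACB·CA·DAB·ACB·CA·ACB·DD·CA·DD·ACB·ACB·DD·CA·DAB·DAB·DD·ACB
    A ↦ ACB
    B ↦ CA
    C ↦ DD
    D ↦ DAB

A->ACB, B->CA, C->DD, D->DAB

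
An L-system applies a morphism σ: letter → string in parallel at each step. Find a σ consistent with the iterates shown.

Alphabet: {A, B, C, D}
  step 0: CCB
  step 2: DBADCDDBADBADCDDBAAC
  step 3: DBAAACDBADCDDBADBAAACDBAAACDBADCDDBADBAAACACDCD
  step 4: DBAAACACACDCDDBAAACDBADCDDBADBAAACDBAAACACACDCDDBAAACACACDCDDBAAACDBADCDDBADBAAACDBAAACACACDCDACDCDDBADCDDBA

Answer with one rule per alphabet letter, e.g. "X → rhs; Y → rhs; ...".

A->AC, B->A, C->DCD, D->DBA

  step 3 ⇒ step 4: DBAAACDBADCDDBADBAAACDBAAACDBADCDDBADBAAACACDCD ⇒ DBA·A·AC·AC·AC·DCD·DBA·A·AC·DBA·DCD·DBA·DBA·A·AC·DBA·A·AC·AC·AC·DCD·DBA·A·AC·AC·AC·DCD·DBA·A·AC·DBA·DCD·DBA·DBA·A·AC·DBA·A·AC·AC·AC·DCD·AC·DCD·DBA·DCD·DBA
    A ↦ AC
    B ↦ A
    C ↦ DCD
    D ↦ DBA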